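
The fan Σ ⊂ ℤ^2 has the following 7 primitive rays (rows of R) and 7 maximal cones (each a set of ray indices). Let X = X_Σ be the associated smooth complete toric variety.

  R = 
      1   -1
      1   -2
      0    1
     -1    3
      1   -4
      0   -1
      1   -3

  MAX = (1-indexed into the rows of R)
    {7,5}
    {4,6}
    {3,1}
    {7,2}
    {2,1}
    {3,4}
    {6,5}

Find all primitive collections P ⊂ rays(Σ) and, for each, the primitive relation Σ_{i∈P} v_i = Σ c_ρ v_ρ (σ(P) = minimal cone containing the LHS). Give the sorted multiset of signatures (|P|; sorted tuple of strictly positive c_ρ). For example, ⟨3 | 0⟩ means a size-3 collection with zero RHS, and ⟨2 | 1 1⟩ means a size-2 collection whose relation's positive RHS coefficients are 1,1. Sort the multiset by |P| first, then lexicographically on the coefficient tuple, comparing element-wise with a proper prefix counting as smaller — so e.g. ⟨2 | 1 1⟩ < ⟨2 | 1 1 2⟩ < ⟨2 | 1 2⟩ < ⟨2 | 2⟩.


Σ has 14 primitive collections:

  {3,6}:  v_{3} + v_{6} = 0  so sig = ⟨2 | 0⟩
  {4,7}:  v_{4} + v_{7} = 0  so sig = ⟨2 | 0⟩
  {1,6}:  v_{1} + v_{6} = v_{2}  so sig = ⟨2 | 1⟩
  {2,3}:  v_{2} + v_{3} = v_{1}  so sig = ⟨2 | 1⟩
  {2,4}:  v_{2} + v_{4} = v_{3}  so sig = ⟨2 | 1⟩
  {2,6}:  v_{2} + v_{6} = v_{7}  so sig = ⟨2 | 1⟩
  {3,5}:  v_{3} + v_{5} = v_{7}  so sig = ⟨2 | 1⟩
  {3,7}:  v_{3} + v_{7} = v_{2}  so sig = ⟨2 | 1⟩
  {4,5}:  v_{4} + v_{5} = v_{6}  so sig = ⟨2 | 1⟩
  {6,7}:  v_{6} + v_{7} = v_{5}  so sig = ⟨2 | 1⟩
  {1,5}:  v_{1} + v_{5} = v_{2} + v_{7}  so sig = ⟨2 | 1 1⟩
  {1,4}:  v_{1} + v_{4} = 2·v_{3}  so sig = ⟨2 | 2⟩
  {1,7}:  v_{1} + v_{7} = 2·v_{2}  so sig = ⟨2 | 2⟩
  {2,5}:  v_{2} + v_{5} = 2·v_{7}  so sig = ⟨2 | 2⟩

Hence PRS(X_Σ) =
    ⟨2 | 0⟩
    ⟨2 | 0⟩
    ⟨2 | 1⟩
    ⟨2 | 1⟩
    ⟨2 | 1⟩
    ⟨2 | 1⟩
    ⟨2 | 1⟩
    ⟨2 | 1⟩
    ⟨2 | 1⟩
    ⟨2 | 1⟩
    ⟨2 | 1 1⟩
    ⟨2 | 2⟩
    ⟨2 | 2⟩
    ⟨2 | 2⟩


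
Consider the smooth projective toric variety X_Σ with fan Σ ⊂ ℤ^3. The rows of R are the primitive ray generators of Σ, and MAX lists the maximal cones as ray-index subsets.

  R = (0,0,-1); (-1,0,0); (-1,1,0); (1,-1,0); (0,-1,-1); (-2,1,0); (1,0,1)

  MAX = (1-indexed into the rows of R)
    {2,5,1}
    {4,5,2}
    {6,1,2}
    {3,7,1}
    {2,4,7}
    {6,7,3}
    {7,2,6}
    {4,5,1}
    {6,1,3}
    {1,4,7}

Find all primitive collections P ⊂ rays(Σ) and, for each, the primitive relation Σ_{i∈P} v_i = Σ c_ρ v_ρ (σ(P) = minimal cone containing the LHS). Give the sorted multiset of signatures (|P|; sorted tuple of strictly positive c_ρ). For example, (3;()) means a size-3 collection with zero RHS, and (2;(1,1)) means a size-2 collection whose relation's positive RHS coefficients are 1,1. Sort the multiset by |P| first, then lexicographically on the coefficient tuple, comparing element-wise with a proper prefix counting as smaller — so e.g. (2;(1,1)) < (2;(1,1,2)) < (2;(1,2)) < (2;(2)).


9 minimal non-faces of Δ(Σ) (on 7 rays):

  P = {3,4}:  v_{3} + v_{4} = 0  →  sig = (2;())
  P = {2,3}:  v_{2} + v_{3} = v_{6}  →  sig = (2;(1))
  P = {4,6}:  v_{4} + v_{6} = v_{2}  →  sig = (2;(1))
  P = {5,7}:  v_{5} + v_{7} = v_{4}  →  sig = (2;(1))
  P = {3,5}:  v_{3} + v_{5} = v_{1} + v_{2}  →  sig = (2;(1,1))
  P = {5,6}:  v_{5} + v_{6} = v_{1} + 2·v_{2}  →  sig = (2;(1,2))
  P = {1,2,7}:  v_{1} + v_{2} + v_{7} = 0  →  sig = (3;())
  P = {1,2,4}:  v_{1} + v_{2} + v_{4} = v_{5}  →  sig = (3;(1))
  P = {1,6,7}:  v_{1} + v_{6} + v_{7} = v_{3}  →  sig = (3;(1))

Signatures (|P|; sorted positive RHS coefficients), sorted:
    (2;())
    (2;(1))
    (2;(1))
    (2;(1))
    (2;(1,1))
    (2;(1,2))
    (3;())
    (3;(1))
    (3;(1))


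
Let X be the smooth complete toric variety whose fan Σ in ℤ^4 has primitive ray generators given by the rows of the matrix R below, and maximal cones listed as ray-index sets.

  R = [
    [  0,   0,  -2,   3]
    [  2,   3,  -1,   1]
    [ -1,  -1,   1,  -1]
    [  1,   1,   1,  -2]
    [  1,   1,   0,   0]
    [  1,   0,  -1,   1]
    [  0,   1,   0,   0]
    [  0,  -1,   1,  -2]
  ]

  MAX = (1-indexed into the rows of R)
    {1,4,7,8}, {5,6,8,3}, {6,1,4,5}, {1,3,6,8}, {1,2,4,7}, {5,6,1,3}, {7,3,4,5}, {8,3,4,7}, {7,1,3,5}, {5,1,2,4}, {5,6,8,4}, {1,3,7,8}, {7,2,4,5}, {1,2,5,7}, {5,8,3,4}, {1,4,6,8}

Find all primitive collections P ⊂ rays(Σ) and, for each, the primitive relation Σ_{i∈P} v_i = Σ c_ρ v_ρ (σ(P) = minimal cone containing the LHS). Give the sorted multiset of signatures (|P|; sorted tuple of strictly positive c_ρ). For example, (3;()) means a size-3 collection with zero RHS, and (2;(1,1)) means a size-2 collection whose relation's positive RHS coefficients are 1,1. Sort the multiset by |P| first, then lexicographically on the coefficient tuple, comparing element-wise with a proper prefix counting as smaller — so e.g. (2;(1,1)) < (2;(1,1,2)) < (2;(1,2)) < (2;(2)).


Δ(Σ) — 8 vertices, 9 min non-faces:

  P = {2,3}:  v_{2} + v_{3} = v_{5} + v_{7}  ⟹  sig = (2;(1,1))
  P = {6,7}:  v_{6} + v_{7} = v_{1} + v_{4}  ⟹  sig = (2;(1,1))
  P = {2,8}:  v_{2} + v_{8} = v_{1} + 2·v_{4}  ⟹  sig = (2;(1,2))
  P = {2,6}:  v_{2} + v_{6} = 2·v_{1} + 2·v_{4} + v_{5}  ⟹  sig = (2;(1,2,2))
  P = {1,3,4}:  v_{1} + v_{3} + v_{4} = 0  ⟹  sig = (3;())
  P = {1,5,8}:  v_{1} + v_{5} + v_{8} = v_{6}  ⟹  sig = (3;(1))
  P = {5,7,8}:  v_{5} + v_{7} + v_{8} = v_{4}  ⟹  sig = (3;(1))
  P = {3,4,6}:  v_{3} + v_{4} + v_{6} = v_{5} + v_{8}  ⟹  sig = (3;(1,1))
  P = {1,4,5,7}:  v_{1} + v_{4} + v_{5} + v_{7} = v_{2}  ⟹  sig = (4;(1))

Sorted signature multiset PRS(X):
[(2;(1,1)), (2;(1,1)), (2;(1,2)), (2;(1,2,2)), (3;()), (3;(1)), (3;(1)), (3;(1,1)), (4;(1))]


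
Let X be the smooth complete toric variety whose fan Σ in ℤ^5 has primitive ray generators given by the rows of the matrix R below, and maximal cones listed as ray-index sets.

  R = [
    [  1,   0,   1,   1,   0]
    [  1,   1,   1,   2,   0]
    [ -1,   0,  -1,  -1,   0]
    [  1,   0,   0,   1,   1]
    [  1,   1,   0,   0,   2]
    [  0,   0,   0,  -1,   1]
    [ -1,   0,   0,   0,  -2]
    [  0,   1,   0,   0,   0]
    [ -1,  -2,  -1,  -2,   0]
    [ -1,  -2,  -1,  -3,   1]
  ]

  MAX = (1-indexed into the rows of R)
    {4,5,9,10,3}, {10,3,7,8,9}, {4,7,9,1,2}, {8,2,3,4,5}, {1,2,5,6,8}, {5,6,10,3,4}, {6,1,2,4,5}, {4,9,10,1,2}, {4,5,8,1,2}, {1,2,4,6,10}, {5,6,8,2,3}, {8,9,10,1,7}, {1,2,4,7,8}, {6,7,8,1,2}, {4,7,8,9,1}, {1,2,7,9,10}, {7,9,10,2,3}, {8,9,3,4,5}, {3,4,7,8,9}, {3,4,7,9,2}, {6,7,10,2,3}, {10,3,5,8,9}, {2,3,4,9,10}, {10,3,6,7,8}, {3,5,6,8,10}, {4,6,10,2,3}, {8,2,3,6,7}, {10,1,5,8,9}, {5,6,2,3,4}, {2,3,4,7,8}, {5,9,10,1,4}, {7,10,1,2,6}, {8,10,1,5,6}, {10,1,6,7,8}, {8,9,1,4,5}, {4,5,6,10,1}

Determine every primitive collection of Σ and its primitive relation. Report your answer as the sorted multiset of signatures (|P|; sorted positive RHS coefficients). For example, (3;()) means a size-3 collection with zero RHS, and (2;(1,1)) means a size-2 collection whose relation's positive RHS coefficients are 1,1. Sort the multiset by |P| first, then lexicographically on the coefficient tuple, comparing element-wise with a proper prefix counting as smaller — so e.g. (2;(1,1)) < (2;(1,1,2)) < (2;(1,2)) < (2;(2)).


The 11 primitive collections of Σ (r=10, n=5):

  • {1,3}:  v_{1} + v_{3} = 0 — sig = (2;())
  • {5,7}:  v_{5} + v_{7} = v_{8} — sig = (2;(1))
  • {6,9}:  v_{6} + v_{9} = v_{10} — sig = (2;(1))
  • {2,8,9}:  v_{2} + v_{8} + v_{9} = 0 — sig = (3;())
  • {4,6,7}:  v_{4} + v_{6} + v_{7} = 0 — sig = (3;())
  • {2,8,10}:  v_{2} + v_{8} + v_{10} = v_{6} — sig = (3;(1))
  • {4,6,8}:  v_{4} + v_{6} + v_{8} = v_{5} — sig = (3;(1))
  • {4,7,10}:  v_{4} + v_{7} + v_{10} = v_{9} — sig = (3;(1))
  • {2,5,9}:  v_{2} + v_{5} + v_{9} = v_{4} + v_{6} — sig = (3;(1,1))
  • {4,8,10}:  v_{4} + v_{8} + v_{10} = v_{5} + v_{9} — sig = (3;(1,1))
  • {2,5,10}:  v_{2} + v_{5} + v_{10} = v_{4} + 2·v_{6} — sig = (3;(1,2))

Signatures (|P|; sorted positive RHS coefficients), sorted:
[(2;()), (2;(1)), (2;(1)), (3;()), (3;()), (3;(1)), (3;(1)), (3;(1)), (3;(1,1)), (3;(1,1)), (3;(1,2))]


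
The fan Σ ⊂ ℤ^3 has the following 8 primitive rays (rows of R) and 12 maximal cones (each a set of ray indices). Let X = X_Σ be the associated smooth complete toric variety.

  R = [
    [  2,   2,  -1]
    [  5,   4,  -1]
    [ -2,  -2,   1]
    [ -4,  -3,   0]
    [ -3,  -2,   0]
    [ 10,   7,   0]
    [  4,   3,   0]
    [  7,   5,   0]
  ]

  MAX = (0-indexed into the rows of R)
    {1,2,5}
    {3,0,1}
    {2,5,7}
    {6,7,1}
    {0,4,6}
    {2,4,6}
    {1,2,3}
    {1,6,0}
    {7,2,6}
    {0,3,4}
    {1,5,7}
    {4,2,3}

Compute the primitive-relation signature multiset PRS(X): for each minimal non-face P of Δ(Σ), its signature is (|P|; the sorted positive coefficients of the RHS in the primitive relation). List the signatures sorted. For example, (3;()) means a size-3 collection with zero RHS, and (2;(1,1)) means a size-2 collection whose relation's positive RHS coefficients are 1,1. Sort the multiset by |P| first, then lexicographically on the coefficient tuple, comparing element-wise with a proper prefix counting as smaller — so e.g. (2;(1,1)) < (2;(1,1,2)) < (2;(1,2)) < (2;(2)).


|primitive collections| = 12. Relations:

  P = {0,2}:  v_{0} + v_{2} = 0  ⟹  sig = (2;())
  P = {3,6}:  v_{3} + v_{6} = 0  ⟹  sig = (2;())
  P = {1,4}:  v_{1} + v_{4} = v_{0}  ⟹  sig = (2;(1))
  P = {4,5}:  v_{4} + v_{5} = v_{7}  ⟹  sig = (2;(1))
  P = {4,7}:  v_{4} + v_{7} = v_{6}  ⟹  sig = (2;(1))
  P = {0,5}:  v_{0} + v_{5} = v_{1} + v_{7}  ⟹  sig = (2;(1,1))
  P = {0,7}:  v_{0} + v_{7} = v_{1} + v_{6}  ⟹  sig = (2;(1,1))
  P = {3,7}:  v_{3} + v_{7} = v_{1} + v_{2}  ⟹  sig = (2;(1,1))
  P = {5,6}:  v_{5} + v_{6} = 2·v_{7}  ⟹  sig = (2;(2))
  P = {3,5}:  v_{3} + v_{5} = 2·v_{1} + 2·v_{2}  ⟹  sig = (2;(2,2))
  P = {1,2,6}:  v_{1} + v_{2} + v_{6} = v_{7}  ⟹  sig = (3;(1))
  P = {1,2,7}:  v_{1} + v_{2} + v_{7} = v_{5}  ⟹  sig = (3;(1))

Hence PRS(X_Σ) =
[(2;()), (2;()), (2;(1)), (2;(1)), (2;(1)), (2;(1,1)), (2;(1,1)), (2;(1,1)), (2;(2)), (2;(2,2)), (3;(1)), (3;(1))]


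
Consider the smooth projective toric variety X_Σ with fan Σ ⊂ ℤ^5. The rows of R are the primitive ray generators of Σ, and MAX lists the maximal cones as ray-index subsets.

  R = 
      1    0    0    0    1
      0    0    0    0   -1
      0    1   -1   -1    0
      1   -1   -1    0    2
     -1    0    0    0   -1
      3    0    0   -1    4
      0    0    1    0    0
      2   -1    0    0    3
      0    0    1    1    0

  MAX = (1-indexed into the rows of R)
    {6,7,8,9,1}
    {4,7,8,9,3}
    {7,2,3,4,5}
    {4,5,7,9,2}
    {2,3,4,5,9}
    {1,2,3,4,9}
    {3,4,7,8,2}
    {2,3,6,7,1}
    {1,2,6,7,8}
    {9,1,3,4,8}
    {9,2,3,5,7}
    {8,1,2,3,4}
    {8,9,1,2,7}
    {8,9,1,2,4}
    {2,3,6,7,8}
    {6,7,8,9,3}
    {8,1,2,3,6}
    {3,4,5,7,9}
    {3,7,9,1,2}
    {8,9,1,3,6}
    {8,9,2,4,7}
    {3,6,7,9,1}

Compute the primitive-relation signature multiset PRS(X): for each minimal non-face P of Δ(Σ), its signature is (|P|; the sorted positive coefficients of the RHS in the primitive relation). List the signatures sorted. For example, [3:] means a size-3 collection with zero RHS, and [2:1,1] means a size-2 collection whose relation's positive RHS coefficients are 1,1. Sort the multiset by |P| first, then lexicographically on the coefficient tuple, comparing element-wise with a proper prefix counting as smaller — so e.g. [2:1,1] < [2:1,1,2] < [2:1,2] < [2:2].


|primitive collections| = 9. Relations:

  P={1,5}:  v_{1} + v_{5} = 0 — sig = [2:]
  P={5,8}:  v_{5} + v_{8} = v_{4} + v_{7} — sig = [2:1,1]
  P={5,6}:  v_{5} + v_{6} = v_{3} + v_{7} + v_{8} — sig = [2:1,1,1]
  P={4,6}:  v_{4} + v_{6} = v_{3} + 2·v_{8} — sig = [2:1,2]
  P={1,4,7}:  v_{1} + v_{4} + v_{7} = v_{8} — sig = [3:1]
  P={2,6,9}:  v_{2} + v_{6} + v_{9} = 3·v_{1} + v_{7} — sig = [3:1,3]
  P={1,3,7,8}:  v_{1} + v_{3} + v_{7} + v_{8} = v_{6} — sig = [4:1]
  P={2,3,8,9}:  v_{2} + v_{3} + v_{8} + v_{9} = 2·v_{1} — sig = [4:2]
  P={2,3,4,7,9}:  v_{2} + v_{3} + v_{4} + v_{7} + v_{9} = v_{1} — sig = [5:1]

so the primitive-relation signature multiset is
[[2:], [2:1,1], [2:1,1,1], [2:1,2], [3:1], [3:1,3], [4:1], [4:2], [5:1]]


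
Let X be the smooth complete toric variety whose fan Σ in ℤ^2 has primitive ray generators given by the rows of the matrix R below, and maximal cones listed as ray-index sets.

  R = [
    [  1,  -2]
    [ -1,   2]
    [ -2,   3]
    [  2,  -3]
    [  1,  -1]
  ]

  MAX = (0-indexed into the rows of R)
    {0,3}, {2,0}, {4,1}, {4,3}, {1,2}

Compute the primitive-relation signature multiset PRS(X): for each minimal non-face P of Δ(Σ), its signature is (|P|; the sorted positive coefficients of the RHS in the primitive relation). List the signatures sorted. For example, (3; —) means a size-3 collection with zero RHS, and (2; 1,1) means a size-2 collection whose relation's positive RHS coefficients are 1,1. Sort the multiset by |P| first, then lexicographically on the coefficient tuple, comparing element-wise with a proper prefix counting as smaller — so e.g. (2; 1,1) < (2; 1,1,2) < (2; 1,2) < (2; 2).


Δ(Σ) — 5 vertices, 5 min non-faces:

  P={0,1}:  v_{0} + v_{1} = 0  ⟹  sig = (2; —)
  P={2,3}:  v_{2} + v_{3} = 0  ⟹  sig = (2; —)
  P={0,4}:  v_{0} + v_{4} = v_{3}  ⟹  sig = (2; 1)
  P={1,3}:  v_{1} + v_{3} = v_{4}  ⟹  sig = (2; 1)
  P={2,4}:  v_{2} + v_{4} = v_{1}  ⟹  sig = (2; 1)

so the primitive-relation signature multiset is
    |P|=2: 5 collections, coeffs (), (), (1), (1), (1)


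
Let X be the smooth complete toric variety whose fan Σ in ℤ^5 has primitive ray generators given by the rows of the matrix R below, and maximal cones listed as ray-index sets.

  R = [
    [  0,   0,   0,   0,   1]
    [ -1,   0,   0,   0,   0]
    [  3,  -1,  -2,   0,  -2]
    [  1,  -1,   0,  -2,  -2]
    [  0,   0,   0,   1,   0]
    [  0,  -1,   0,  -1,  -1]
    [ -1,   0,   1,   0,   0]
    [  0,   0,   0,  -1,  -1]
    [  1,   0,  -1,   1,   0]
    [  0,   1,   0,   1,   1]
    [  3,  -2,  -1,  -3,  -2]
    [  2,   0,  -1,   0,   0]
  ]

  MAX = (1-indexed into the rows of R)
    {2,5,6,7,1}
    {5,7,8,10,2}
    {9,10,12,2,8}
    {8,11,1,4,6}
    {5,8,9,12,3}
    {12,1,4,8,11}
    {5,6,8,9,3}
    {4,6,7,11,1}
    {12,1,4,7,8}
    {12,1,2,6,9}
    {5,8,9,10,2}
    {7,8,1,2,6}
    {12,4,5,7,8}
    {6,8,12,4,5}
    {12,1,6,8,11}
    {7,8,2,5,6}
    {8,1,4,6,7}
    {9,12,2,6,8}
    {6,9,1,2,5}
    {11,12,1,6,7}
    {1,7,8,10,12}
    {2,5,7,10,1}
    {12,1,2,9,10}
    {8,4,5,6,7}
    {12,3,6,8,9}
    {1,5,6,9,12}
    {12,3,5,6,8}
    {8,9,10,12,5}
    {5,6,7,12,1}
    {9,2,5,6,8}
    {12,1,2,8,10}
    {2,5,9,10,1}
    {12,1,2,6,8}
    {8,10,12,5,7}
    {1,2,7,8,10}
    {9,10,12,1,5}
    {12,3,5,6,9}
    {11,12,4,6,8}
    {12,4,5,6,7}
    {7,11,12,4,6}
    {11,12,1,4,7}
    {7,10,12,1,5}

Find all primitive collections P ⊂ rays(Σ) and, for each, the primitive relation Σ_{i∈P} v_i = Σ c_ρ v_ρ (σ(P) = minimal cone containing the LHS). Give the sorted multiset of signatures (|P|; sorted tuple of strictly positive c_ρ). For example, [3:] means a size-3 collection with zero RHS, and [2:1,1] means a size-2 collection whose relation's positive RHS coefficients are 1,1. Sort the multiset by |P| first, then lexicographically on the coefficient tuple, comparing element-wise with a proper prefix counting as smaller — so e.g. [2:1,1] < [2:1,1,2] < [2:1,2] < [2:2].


Primitive collections (24):

  • {6,10}:  v_{6} + v_{10} = 0 ; sig = [2:]
  • {7,9}:  v_{7} + v_{9} = v_{5} ; sig = [2:1]
  • {2,4}:  v_{2} + v_{4} = v_{6} + v_{8} ; sig = [2:1,1]
  • {1,3}:  v_{1} + v_{3} = v_{6} + v_{9} + v_{12} ; sig = [2:1,1,1]
  • {4,10}:  v_{4} + v_{10} = v_{7} + v_{8} + v_{12} ; sig = [2:1,1,1]
  • {10,11}:  v_{10} + v_{11} = v_{1} + v_{4} + v_{12} ; sig = [2:1,1,1]
  • {3,10}:  v_{3} + v_{10} = v_{5} + v_{8} + v_{9} + v_{12} ; sig = [2:1,1,1,1]
  • {4,9}:  v_{4} + v_{9} = v_{5} + v_{6} + v_{8} + v_{12} ; sig = [2:1,1,1,1]
  • {2,11}:  v_{2} + v_{11} = v_{1} + 2·v_{6} + v_{8} + v_{12} ; sig = [2:1,1,1,2]
  • {3,7}:  v_{3} + v_{7} = 2·v_{5} + v_{6} + v_{8} + v_{12} ; sig = [2:1,1,1,2]
  • {2,3}:  v_{2} + v_{3} = v_{6} + v_{8} + 2·v_{9} ; sig = [2:1,1,2]
  • {3,11}:  v_{3} + v_{11} = v_{5} + 3·v_{6} + v_{8} + 3·v_{12} ; sig = [2:1,1,3,3]
  • {5,11}:  v_{5} + v_{11} = 2·v_{6} + v_{7} + 2·v_{12} ; sig = [2:1,2,2]
  • {9,11}:  v_{9} + v_{11} = 2·v_{6} + 2·v_{12} ; sig = [2:2,2]
  • {3,4}:  v_{3} + v_{4} = 2·v_{5} + 2·v_{6} + 2·v_{8} + 2·v_{12} ; sig = [2:2,2,2,2]
  • {1,5,8}:  v_{1} + v_{5} + v_{8} = 0 ; sig = [3:]
  • {2,7,12}:  v_{2} + v_{7} + v_{12} = 0 ; sig = [3:]
  • {2,5,12}:  v_{2} + v_{5} + v_{12} = v_{9} ; sig = [3:1]
  • {1,8,9}:  v_{1} + v_{8} + v_{9} = v_{2} + v_{12} ; sig = [3:1,1]
  • {1,4,5}:  v_{1} + v_{4} + v_{5} = v_{6} + v_{7} + v_{12} ; sig = [3:1,1,1]
  • {7,8,11}:  v_{7} + v_{8} + v_{11} = v_{1} + 2·v_{4} ; sig = [3:1,2]
  • {1,4,6,12}:  v_{1} + v_{4} + v_{6} + v_{12} = v_{11} ; sig = [4:1]
  • {6,7,8,12}:  v_{6} + v_{7} + v_{8} + v_{12} = v_{4} ; sig = [4:1]
  • {5,6,8,9,12}:  v_{5} + v_{6} + v_{8} + v_{9} + v_{12} = v_{3} ; sig = [5:1]

Sorted signature multiset PRS(X):
{ [2:],  [2:1],  [2:1,1],  [2:1,1,1] ×3,  [2:1,1,1,1] ×2,  [2:1,1,1,2] ×2,  [2:1,1,2],  [2:1,1,3,3],  [2:1,2,2],  [2:2,2],  [2:2,2,2,2],  [3:] ×2,  [3:1],  [3:1,1],  [3:1,1,1],  [3:1,2],  [4:1] ×2,  [5:1] }


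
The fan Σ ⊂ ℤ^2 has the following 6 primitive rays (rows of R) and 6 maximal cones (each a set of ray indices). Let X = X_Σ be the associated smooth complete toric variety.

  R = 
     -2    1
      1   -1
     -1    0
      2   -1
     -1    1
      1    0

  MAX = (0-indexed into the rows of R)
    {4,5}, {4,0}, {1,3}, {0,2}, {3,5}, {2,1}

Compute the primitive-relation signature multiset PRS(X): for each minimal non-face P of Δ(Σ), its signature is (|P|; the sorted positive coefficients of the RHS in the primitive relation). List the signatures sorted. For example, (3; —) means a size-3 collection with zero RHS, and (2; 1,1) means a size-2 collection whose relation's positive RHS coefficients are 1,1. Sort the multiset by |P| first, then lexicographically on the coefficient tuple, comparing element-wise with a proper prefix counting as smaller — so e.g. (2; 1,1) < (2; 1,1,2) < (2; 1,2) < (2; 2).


The 9 primitive collections of Σ (r=6, n=2):

  P={0,3}:  v_{0} + v_{3} = 0 ; sig = (2; —)
  P={1,4}:  v_{1} + v_{4} = 0 ; sig = (2; —)
  P={2,5}:  v_{2} + v_{5} = 0 ; sig = (2; —)
  P={0,1}:  v_{0} + v_{1} = v_{2} ; sig = (2; 1)
  P={0,5}:  v_{0} + v_{5} = v_{4} ; sig = (2; 1)
  P={1,5}:  v_{1} + v_{5} = v_{3} ; sig = (2; 1)
  P={2,3}:  v_{2} + v_{3} = v_{1} ; sig = (2; 1)
  P={2,4}:  v_{2} + v_{4} = v_{0} ; sig = (2; 1)
  P={3,4}:  v_{3} + v_{4} = v_{5} ; sig = (2; 1)

Sorted signature multiset PRS(X):
{ (2; —) ×3,  (2; 1) ×6 }


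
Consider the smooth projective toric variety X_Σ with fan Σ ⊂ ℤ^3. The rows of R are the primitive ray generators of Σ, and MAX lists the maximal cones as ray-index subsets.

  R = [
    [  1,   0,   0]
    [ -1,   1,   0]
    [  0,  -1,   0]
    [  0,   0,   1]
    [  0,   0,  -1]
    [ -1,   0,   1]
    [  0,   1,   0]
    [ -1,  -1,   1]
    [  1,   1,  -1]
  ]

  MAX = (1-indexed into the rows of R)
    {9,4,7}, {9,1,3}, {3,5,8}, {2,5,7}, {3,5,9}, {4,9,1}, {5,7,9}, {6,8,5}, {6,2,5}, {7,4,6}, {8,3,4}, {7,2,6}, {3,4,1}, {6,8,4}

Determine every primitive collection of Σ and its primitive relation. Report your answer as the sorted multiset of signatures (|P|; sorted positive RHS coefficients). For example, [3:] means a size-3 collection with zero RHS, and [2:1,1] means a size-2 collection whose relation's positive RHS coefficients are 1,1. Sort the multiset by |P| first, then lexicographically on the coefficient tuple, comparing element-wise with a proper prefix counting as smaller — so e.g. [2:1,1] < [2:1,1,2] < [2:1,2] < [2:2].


Primitive collections (17):

  {3,7}:  v_{3} + v_{7} = 0  so sig = [2:]
  {4,5}:  v_{4} + v_{5} = 0  so sig = [2:]
  {8,9}:  v_{8} + v_{9} = 0  so sig = [2:]
  {1,2}:  v_{1} + v_{2} = v_{7}  so sig = [2:1]
  {1,6}:  v_{1} + v_{6} = v_{4}  so sig = [2:1]
  {3,6}:  v_{3} + v_{6} = v_{8}  so sig = [2:1]
  {6,9}:  v_{6} + v_{9} = v_{7}  so sig = [2:1]
  {7,8}:  v_{7} + v_{8} = v_{6}  so sig = [2:1]
  {1,5}:  v_{1} + v_{5} = v_{3} + v_{9}  so sig = [2:1,1]
  {1,7}:  v_{1} + v_{7} = v_{4} + v_{9}  so sig = [2:1,1]
  {1,8}:  v_{1} + v_{8} = v_{3} + v_{4}  so sig = [2:1,1]
  {2,3}:  v_{2} + v_{3} = v_{5} + v_{6}  so sig = [2:1,1]
  {2,4}:  v_{2} + v_{4} = v_{6} + v_{7}  so sig = [2:1,1]
  {2,8}:  v_{2} + v_{8} = v_{5} + 2·v_{6}  so sig = [2:1,2]
  {2,9}:  v_{2} + v_{9} = v_{5} + 2·v_{7}  so sig = [2:1,2]
  {3,4,9}:  v_{3} + v_{4} + v_{9} = v_{1}  so sig = [3:1]
  {5,6,7}:  v_{5} + v_{6} + v_{7} = v_{2}  so sig = [3:1]

Signatures (|P|; sorted positive RHS coefficients), sorted:
{ [2:] ×3,  [2:1] ×5,  [2:1,1] ×5,  [2:1,2] ×2,  [3:1] ×2 }


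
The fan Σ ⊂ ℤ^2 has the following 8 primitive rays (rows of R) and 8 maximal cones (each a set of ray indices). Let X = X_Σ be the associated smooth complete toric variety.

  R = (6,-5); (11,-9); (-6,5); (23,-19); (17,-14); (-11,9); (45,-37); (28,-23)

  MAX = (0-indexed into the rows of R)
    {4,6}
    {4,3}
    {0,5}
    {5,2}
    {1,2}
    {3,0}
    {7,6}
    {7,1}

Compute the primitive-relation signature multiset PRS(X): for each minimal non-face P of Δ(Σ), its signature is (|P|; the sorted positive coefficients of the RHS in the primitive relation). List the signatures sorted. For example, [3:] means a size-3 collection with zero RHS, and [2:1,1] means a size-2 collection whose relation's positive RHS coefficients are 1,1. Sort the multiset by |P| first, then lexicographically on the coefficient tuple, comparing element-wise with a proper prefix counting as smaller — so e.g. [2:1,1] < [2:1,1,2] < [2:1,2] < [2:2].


Primitive collections (20):

  P = {0,2}:  v_{0} + v_{2} = 0  ⇒ sig = [2:]
  P = {1,5}:  v_{1} + v_{5} = 0  ⇒ sig = [2:]
  P = {0,1}:  v_{0} + v_{1} = v_{4}  ⇒ sig = [2:1]
  P = {0,4}:  v_{0} + v_{4} = v_{3}  ⇒ sig = [2:1]
  P = {1,4}:  v_{1} + v_{4} = v_{7}  ⇒ sig = [2:1]
  P = {2,3}:  v_{2} + v_{3} = v_{4}  ⇒ sig = [2:1]
  P = {2,4}:  v_{2} + v_{4} = v_{1}  ⇒ sig = [2:1]
  P = {4,5}:  v_{4} + v_{5} = v_{0}  ⇒ sig = [2:1]
  P = {4,7}:  v_{4} + v_{7} = v_{6}  ⇒ sig = [2:1]
  P = {5,7}:  v_{5} + v_{7} = v_{4}  ⇒ sig = [2:1]
  P = {2,6}:  v_{2} + v_{6} = v_{1} + v_{7}  ⇒ sig = [2:1,1]
  P = {0,7}:  v_{0} + v_{7} = 2·v_{4}  ⇒ sig = [2:2]
  P = {1,3}:  v_{1} + v_{3} = 2·v_{4}  ⇒ sig = [2:2]
  P = {1,6}:  v_{1} + v_{6} = 2·v_{7}  ⇒ sig = [2:2]
  P = {2,7}:  v_{2} + v_{7} = 2·v_{1}  ⇒ sig = [2:2]
  P = {3,5}:  v_{3} + v_{5} = 2·v_{0}  ⇒ sig = [2:2]
  P = {5,6}:  v_{5} + v_{6} = 2·v_{4}  ⇒ sig = [2:2]
  P = {0,6}:  v_{0} + v_{6} = 3·v_{4}  ⇒ sig = [2:3]
  P = {3,7}:  v_{3} + v_{7} = 3·v_{4}  ⇒ sig = [2:3]
  P = {3,6}:  v_{3} + v_{6} = 4·v_{4}  ⇒ sig = [2:4]

Sorted signature multiset PRS(X):
    [2:]
    [2:]
    [2:1]
    [2:1]
    [2:1]
    [2:1]
    [2:1]
    [2:1]
    [2:1]
    [2:1]
    [2:1,1]
    [2:2]
    [2:2]
    [2:2]
    [2:2]
    [2:2]
    [2:2]
    [2:3]
    [2:3]
    [2:4]


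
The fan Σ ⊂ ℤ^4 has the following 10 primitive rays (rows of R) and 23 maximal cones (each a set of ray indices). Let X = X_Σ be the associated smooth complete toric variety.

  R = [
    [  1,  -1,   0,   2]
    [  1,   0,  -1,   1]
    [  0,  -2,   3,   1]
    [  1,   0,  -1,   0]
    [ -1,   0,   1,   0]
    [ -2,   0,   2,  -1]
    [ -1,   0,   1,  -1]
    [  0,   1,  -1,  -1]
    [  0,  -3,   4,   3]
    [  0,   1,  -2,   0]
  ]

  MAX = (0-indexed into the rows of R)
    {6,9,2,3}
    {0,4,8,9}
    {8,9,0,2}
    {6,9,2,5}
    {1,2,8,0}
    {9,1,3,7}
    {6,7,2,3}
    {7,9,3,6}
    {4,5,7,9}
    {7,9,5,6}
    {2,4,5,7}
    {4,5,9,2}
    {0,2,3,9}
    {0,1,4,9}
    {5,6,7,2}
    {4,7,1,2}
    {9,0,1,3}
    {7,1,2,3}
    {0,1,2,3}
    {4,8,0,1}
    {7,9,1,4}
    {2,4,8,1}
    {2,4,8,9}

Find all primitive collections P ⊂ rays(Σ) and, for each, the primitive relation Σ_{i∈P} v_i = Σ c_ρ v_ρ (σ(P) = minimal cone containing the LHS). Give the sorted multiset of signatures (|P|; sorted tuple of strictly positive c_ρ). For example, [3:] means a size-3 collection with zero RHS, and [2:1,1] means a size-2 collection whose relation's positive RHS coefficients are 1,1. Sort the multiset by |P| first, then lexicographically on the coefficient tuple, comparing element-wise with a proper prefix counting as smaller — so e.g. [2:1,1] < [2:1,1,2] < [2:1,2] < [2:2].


|primitive collections| = 16. Relations:

  P={1,6}:  v_{1} + v_{6} = 0 ; sig = [2:]
  P={3,4}:  v_{3} + v_{4} = 0 ; sig = [2:]
  P={0,7}:  v_{0} + v_{7} = v_{1} ; sig = [2:1]
  P={1,5}:  v_{1} + v_{5} = v_{4} ; sig = [2:1]
  P={3,5}:  v_{3} + v_{5} = v_{6} ; sig = [2:1]
  P={4,6}:  v_{4} + v_{6} = v_{5} ; sig = [2:1]
  P={0,6}:  v_{0} + v_{6} = v_{2} + v_{9} ; sig = [2:1,1]
  P={3,8}:  v_{3} + v_{8} = v_{0} + v_{2} ; sig = [2:1,1]
  P={0,5}:  v_{0} + v_{5} = v_{2} + v_{4} + v_{9} ; sig = [2:1,1,1]
  P={7,8}:  v_{7} + v_{8} = v_{1} + v_{2} + v_{4} ; sig = [2:1,1,1]
  P={6,8}:  v_{6} + v_{8} = 2·v_{2} + v_{4} + v_{9} ; sig = [2:1,1,2]
  P={5,8}:  v_{5} + v_{8} = 2·v_{2} + 2·v_{4} + v_{9} ; sig = [2:1,2,2]
  P={2,7,9}:  v_{2} + v_{7} + v_{9} = 0 ; sig = [3:]
  P={0,2,4}:  v_{0} + v_{2} + v_{4} = v_{8} ; sig = [3:1]
  P={1,2,9}:  v_{1} + v_{2} + v_{9} = v_{0} ; sig = [3:1]
  P={1,8,9}:  v_{1} + v_{8} + v_{9} = 2·v_{0} + v_{4} ; sig = [3:1,2]

Sorted signature multiset PRS(X):
    |P|=2: 12 collections, coeffs (), (), (1), (1), (1), (1), (1,1), (1,1), (1,1,1), (1,1,1), (1,1,2), (1,2,2)
    |P|=3: 4 collections, coeffs (), (1), (1), (1,2)


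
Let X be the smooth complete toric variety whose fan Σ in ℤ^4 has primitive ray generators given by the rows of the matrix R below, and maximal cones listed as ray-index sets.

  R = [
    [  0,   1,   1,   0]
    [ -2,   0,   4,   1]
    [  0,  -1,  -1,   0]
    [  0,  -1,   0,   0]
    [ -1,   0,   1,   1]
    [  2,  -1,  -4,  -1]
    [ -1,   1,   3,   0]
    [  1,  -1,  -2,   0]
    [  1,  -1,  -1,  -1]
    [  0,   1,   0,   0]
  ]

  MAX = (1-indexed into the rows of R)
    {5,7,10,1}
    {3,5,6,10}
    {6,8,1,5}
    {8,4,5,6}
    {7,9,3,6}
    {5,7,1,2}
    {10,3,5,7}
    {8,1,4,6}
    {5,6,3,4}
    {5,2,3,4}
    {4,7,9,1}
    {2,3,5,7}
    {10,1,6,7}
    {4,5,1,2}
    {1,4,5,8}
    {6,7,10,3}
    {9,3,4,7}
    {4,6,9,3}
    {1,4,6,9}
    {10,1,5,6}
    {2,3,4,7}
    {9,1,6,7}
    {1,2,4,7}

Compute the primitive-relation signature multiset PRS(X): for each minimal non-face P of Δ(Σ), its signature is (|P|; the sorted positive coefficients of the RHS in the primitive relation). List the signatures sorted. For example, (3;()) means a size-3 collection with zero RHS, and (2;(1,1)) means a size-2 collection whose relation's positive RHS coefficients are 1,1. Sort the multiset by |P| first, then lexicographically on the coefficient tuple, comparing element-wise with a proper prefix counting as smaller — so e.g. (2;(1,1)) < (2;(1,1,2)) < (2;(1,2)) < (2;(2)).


|primitive collections| = 16. Relations:

  {1,3}:  v_{1} + v_{3} = 0  so sig = (2;())
  {4,10}:  v_{4} + v_{10} = 0  so sig = (2;())
  {2,6}:  v_{2} + v_{6} = v_{4}  so sig = (2;(1))
  {5,9}:  v_{5} + v_{9} = v_{4}  so sig = (2;(1))
  {2,10}:  v_{2} + v_{10} = v_{5} + v_{7}  so sig = (2;(1,1))
  {7,8}:  v_{7} + v_{8} = v_{1} + v_{4}  so sig = (2;(1,1))
  {9,10}:  v_{9} + v_{10} = v_{6} + v_{7}  so sig = (2;(1,1))
  {3,8}:  v_{3} + v_{8} = v_{4} + v_{5} + v_{6}  so sig = (2;(1,1,1))
  {8,10}:  v_{8} + v_{10} = v_{1} + v_{5} + v_{6}  so sig = (2;(1,1,1))
  {2,8}:  v_{2} + v_{8} = v_{1} + 2·v_{4} + v_{5}  so sig = (2;(1,1,2))
  {8,9}:  v_{8} + v_{9} = v_{1} + 2·v_{4} + v_{6}  so sig = (2;(1,1,2))
  {2,9}:  v_{2} + v_{9} = 2·v_{4} + v_{7}  so sig = (2;(1,2))
  {5,6,7}:  v_{5} + v_{6} + v_{7} = 0  so sig = (3;())
  {4,5,7}:  v_{4} + v_{5} + v_{7} = v_{2}  so sig = (3;(1))
  {4,6,7}:  v_{4} + v_{6} + v_{7} = v_{9}  so sig = (3;(1))
  {1,4,5,6}:  v_{1} + v_{4} + v_{5} + v_{6} = v_{8}  so sig = (4;(1))

Hence PRS(X_Σ) =
    (2;())
    (2;())
    (2;(1))
    (2;(1))
    (2;(1,1))
    (2;(1,1))
    (2;(1,1))
    (2;(1,1,1))
    (2;(1,1,1))
    (2;(1,1,2))
    (2;(1,1,2))
    (2;(1,2))
    (3;())
    (3;(1))
    (3;(1))
    (4;(1))


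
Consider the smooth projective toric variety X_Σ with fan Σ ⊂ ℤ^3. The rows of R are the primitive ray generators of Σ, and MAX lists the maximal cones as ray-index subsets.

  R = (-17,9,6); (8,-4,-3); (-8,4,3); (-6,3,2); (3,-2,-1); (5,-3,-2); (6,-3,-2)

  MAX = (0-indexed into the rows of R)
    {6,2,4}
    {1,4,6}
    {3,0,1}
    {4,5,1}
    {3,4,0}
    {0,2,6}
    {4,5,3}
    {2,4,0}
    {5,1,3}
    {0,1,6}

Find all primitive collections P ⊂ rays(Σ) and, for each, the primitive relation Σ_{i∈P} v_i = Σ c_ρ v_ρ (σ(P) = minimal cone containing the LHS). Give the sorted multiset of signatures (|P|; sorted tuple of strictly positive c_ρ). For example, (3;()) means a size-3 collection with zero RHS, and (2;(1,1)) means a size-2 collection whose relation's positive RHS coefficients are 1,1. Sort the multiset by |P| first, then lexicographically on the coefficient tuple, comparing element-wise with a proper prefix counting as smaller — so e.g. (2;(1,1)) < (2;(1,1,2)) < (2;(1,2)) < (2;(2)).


9 minimal non-faces of Δ(Σ) (on 7 rays):

  P = {1,2}:  v_{1} + v_{2} = 0 — sig = (2;())
  P = {3,6}:  v_{3} + v_{6} = 0 — sig = (2;())
  P = {2,3}:  v_{2} + v_{3} = v_{0} + v_{4} — sig = (2;(1,1))
  P = {2,5}:  v_{2} + v_{5} = v_{3} + v_{4} — sig = (2;(1,1))
  P = {5,6}:  v_{5} + v_{6} = v_{1} + v_{4} — sig = (2;(1,1))
  P = {0,5}:  v_{0} + v_{5} = 2·v_{3} — sig = (2;(2))
  P = {0,1,4}:  v_{0} + v_{1} + v_{4} = v_{3} — sig = (3;(1))
  P = {0,4,6}:  v_{0} + v_{4} + v_{6} = v_{2} — sig = (3;(1))
  P = {1,3,4}:  v_{1} + v_{3} + v_{4} = v_{5} — sig = (3;(1))

Sorted signature multiset PRS(X):
{ (2;()) ×2,  (2;(1,1)) ×3,  (2;(2)),  (3;(1)) ×3 }


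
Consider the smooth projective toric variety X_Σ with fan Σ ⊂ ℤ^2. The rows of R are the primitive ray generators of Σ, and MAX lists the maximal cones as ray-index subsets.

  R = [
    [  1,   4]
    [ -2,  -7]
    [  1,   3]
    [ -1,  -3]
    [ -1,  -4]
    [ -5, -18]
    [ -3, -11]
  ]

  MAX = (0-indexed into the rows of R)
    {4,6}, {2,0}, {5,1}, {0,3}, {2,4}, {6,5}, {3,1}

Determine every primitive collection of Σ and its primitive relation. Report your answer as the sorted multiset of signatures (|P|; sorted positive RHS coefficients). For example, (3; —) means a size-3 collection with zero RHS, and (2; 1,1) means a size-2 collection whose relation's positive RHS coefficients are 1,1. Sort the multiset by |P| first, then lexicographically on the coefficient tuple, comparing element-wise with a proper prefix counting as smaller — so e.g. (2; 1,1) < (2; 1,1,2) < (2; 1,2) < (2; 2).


Δ(Σ) — 7 vertices, 14 min non-faces:

  • {0,4}:  v_{0} + v_{4} = 0  so sig = (2; —)
  • {2,3}:  v_{2} + v_{3} = 0  so sig = (2; —)
  • {0,1}:  v_{0} + v_{1} = v_{3}  so sig = (2; 1)
  • {0,6}:  v_{0} + v_{6} = v_{1}  so sig = (2; 1)
  • {1,2}:  v_{1} + v_{2} = v_{4}  so sig = (2; 1)
  • {1,4}:  v_{1} + v_{4} = v_{6}  so sig = (2; 1)
  • {1,6}:  v_{1} + v_{6} = v_{5}  so sig = (2; 1)
  • {3,4}:  v_{3} + v_{4} = v_{1}  so sig = (2; 1)
  • {2,5}:  v_{2} + v_{5} = v_{4} + v_{6}  so sig = (2; 1,1)
  • {0,5}:  v_{0} + v_{5} = 2·v_{1}  so sig = (2; 2)
  • {2,6}:  v_{2} + v_{6} = 2·v_{4}  so sig = (2; 2)
  • {3,6}:  v_{3} + v_{6} = 2·v_{1}  so sig = (2; 2)
  • {4,5}:  v_{4} + v_{5} = 2·v_{6}  so sig = (2; 2)
  • {3,5}:  v_{3} + v_{5} = 3·v_{1}  so sig = (2; 3)

Sorted signature multiset PRS(X):
{ (2; —) ×2,  (2; 1) ×6,  (2; 1,1),  (2; 2) ×4,  (2; 3) }


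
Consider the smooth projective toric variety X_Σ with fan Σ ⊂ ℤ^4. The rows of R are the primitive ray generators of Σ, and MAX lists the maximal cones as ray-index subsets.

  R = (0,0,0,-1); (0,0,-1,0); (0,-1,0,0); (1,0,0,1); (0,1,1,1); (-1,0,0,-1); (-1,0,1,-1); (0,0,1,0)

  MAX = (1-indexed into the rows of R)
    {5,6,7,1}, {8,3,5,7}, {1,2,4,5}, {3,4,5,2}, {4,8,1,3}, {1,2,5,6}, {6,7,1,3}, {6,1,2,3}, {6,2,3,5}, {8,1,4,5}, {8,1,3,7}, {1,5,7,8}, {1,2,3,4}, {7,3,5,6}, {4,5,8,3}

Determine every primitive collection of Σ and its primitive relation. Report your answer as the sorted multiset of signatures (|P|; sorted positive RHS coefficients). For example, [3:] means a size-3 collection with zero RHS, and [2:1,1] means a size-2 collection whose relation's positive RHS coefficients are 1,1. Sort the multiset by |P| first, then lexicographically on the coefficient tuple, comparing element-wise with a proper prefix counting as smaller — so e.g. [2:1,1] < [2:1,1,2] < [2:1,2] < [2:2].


|primitive collections| = 6. Relations:

  P={2,8}:  v_{2} + v_{8} = 0  →  sig = [2:]
  P={4,6}:  v_{4} + v_{6} = 0  →  sig = [2:]
  P={2,7}:  v_{2} + v_{7} = v_{6}  →  sig = [2:1]
  P={4,7}:  v_{4} + v_{7} = v_{8}  →  sig = [2:1]
  P={6,8}:  v_{6} + v_{8} = v_{7}  →  sig = [2:1]
  P={1,3,5}:  v_{1} + v_{3} + v_{5} = v_{8}  →  sig = [3:1]

so the primitive-relation signature multiset is
    |P|=2: 5 collections, coeffs (), (), (1), (1), (1)
    |P|=3: 1 collection, coeffs (1)


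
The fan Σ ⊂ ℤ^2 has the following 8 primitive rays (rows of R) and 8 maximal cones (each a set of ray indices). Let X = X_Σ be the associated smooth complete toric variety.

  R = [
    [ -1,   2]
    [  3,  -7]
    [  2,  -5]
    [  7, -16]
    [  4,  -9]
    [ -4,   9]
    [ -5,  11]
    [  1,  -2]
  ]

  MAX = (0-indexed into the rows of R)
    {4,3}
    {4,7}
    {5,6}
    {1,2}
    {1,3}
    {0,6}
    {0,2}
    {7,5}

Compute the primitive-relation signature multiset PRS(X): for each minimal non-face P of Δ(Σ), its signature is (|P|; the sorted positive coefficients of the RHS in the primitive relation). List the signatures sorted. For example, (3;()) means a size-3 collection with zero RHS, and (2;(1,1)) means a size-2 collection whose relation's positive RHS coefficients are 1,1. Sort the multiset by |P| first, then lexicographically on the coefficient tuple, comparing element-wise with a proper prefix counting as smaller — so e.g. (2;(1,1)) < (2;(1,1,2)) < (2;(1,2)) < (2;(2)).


Primitive collections (20):

  • {0,7}:  v_{0} + v_{7} = 0  ⟹  sig = (2;())
  • {4,5}:  v_{4} + v_{5} = 0  ⟹  sig = (2;())
  • {0,1}:  v_{0} + v_{1} = v_{2}  ⟹  sig = (2;(1))
  • {0,4}:  v_{0} + v_{4} = v_{1}  ⟹  sig = (2;(1))
  • {0,5}:  v_{0} + v_{5} = v_{6}  ⟹  sig = (2;(1))
  • {1,4}:  v_{1} + v_{4} = v_{3}  ⟹  sig = (2;(1))
  • {1,5}:  v_{1} + v_{5} = v_{0}  ⟹  sig = (2;(1))
  • {1,7}:  v_{1} + v_{7} = v_{4}  ⟹  sig = (2;(1))
  • {2,7}:  v_{2} + v_{7} = v_{1}  ⟹  sig = (2;(1))
  • {3,5}:  v_{3} + v_{5} = v_{1}  ⟹  sig = (2;(1))
  • {3,6}:  v_{3} + v_{6} = v_{2}  ⟹  sig = (2;(1))
  • {4,6}:  v_{4} + v_{6} = v_{0}  ⟹  sig = (2;(1))
  • {6,7}:  v_{6} + v_{7} = v_{5}  ⟹  sig = (2;(1))
  • {0,3}:  v_{0} + v_{3} = 2·v_{1}  ⟹  sig = (2;(2))
  • {1,6}:  v_{1} + v_{6} = 2·v_{0}  ⟹  sig = (2;(2))
  • {2,4}:  v_{2} + v_{4} = 2·v_{1}  ⟹  sig = (2;(2))
  • {2,5}:  v_{2} + v_{5} = 2·v_{0}  ⟹  sig = (2;(2))
  • {3,7}:  v_{3} + v_{7} = 2·v_{4}  ⟹  sig = (2;(2))
  • {2,3}:  v_{2} + v_{3} = 3·v_{1}  ⟹  sig = (2;(3))
  • {2,6}:  v_{2} + v_{6} = 3·v_{0}  ⟹  sig = (2;(3))

Signatures (|P|; sorted positive RHS coefficients), sorted:
[(2;()), (2;()), (2;(1)), (2;(1)), (2;(1)), (2;(1)), (2;(1)), (2;(1)), (2;(1)), (2;(1)), (2;(1)), (2;(1)), (2;(1)), (2;(2)), (2;(2)), (2;(2)), (2;(2)), (2;(2)), (2;(3)), (2;(3))]


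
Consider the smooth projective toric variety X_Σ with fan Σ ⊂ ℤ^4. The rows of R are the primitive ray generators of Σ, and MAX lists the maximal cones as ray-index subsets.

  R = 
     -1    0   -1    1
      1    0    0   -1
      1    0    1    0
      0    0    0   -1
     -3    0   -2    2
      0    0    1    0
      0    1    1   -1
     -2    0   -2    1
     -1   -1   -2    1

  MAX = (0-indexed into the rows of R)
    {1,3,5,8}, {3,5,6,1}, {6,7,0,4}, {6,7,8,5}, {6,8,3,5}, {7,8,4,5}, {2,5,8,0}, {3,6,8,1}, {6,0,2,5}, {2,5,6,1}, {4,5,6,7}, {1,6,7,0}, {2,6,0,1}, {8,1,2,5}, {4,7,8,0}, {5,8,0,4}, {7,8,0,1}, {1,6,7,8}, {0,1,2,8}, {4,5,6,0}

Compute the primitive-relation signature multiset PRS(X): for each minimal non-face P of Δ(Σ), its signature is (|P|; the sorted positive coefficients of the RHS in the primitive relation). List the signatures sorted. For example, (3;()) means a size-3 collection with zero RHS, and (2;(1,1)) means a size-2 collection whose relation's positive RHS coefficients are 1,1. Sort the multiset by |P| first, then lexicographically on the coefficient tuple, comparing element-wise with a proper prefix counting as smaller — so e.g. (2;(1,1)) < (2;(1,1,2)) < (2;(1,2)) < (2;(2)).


Primitive collections (14):

  • {1,4}:  v_{1} + v_{4} = v_{7} — sig = (2;(1))
  • {2,7}:  v_{2} + v_{7} = v_{0} — sig = (2;(1))
  • {0,3}:  v_{0} + v_{3} = v_{6} + v_{8} — sig = (2;(1,1))
  • {2,3}:  v_{2} + v_{3} = v_{1} + v_{5} — sig = (2;(1,1))
  • {3,4}:  v_{3} + v_{4} = v_{5} + v_{6} + v_{7} + v_{8} — sig = (2;(1,1,1,1))
  • {2,4}:  v_{2} + v_{4} = 2·v_{0} + v_{5} — sig = (2;(1,2))
  • {3,7}:  v_{3} + v_{7} = 2·v_{6} + 2·v_{8} — sig = (2;(2,2))
  • {0,1,5}:  v_{0} + v_{1} + v_{5} = 0 — sig = (3;())
  • {2,6,8}:  v_{2} + v_{6} + v_{8} = 0 — sig = (3;())
  • {0,5,7}:  v_{0} + v_{5} + v_{7} = v_{4} — sig = (3;(1))
  • {0,6,8}:  v_{0} + v_{6} + v_{8} = v_{7} — sig = (3;(1))
  • {1,5,7}:  v_{1} + v_{5} + v_{7} = v_{6} + v_{8} — sig = (3;(1,1))
  • {4,6,8}:  v_{4} + v_{6} + v_{8} = v_{5} + 2·v_{7} — sig = (3;(1,2))
  • {1,5,6,8}:  v_{1} + v_{5} + v_{6} + v_{8} = v_{3} — sig = (4;(1))

Signatures (|P|; sorted positive RHS coefficients), sorted:
    |P|=2: 7 collections, coeffs (1), (1), (1,1), (1,1), (1,1,1,1), (1,2), (2,2)
    |P|=3: 6 collections, coeffs (), (), (1), (1), (1,1), (1,2)
    |P|=4: 1 collection, coeffs (1)


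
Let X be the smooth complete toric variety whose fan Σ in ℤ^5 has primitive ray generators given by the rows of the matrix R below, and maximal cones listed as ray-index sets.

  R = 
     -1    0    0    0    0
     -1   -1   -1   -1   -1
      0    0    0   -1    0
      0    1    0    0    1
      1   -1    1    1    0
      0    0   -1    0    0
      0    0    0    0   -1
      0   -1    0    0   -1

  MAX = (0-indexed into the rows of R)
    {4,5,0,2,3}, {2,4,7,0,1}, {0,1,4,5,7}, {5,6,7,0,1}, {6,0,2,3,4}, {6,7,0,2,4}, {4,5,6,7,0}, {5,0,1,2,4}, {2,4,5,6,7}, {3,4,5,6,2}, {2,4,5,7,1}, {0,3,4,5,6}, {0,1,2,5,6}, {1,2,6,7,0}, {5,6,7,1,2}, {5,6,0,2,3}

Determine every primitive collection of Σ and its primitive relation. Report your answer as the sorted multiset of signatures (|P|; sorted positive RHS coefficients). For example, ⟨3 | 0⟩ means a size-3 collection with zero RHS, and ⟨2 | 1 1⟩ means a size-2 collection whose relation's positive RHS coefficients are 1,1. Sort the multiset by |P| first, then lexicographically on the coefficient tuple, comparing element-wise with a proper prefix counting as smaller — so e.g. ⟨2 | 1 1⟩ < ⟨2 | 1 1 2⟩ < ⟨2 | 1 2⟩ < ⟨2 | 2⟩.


Minimal non-faces — 5 found among 8 rays, 16 max cones:

  P = {3,7}:  v_{3} + v_{7} = 0  ⟹  sig = ⟨2 | 0⟩
  P = {1,3}:  v_{1} + v_{3} = v_{0} + v_{2} + v_{5}  ⟹  sig = ⟨2 | 1 1 1⟩
  P = {1,4,6}:  v_{1} + v_{4} + v_{6} = 2·v_{7}  ⟹  sig = ⟨3 | 2⟩
  P = {0,2,5,7}:  v_{0} + v_{2} + v_{5} + v_{7} = v_{1}  ⟹  sig = ⟨4 | 1⟩
  P = {0,2,4,5,6}:  v_{0} + v_{2} + v_{4} + v_{5} + v_{6} = v_{7}  ⟹  sig = ⟨5 | 1⟩

Hence PRS(X_Σ) =
    ⟨2 | 0⟩
    ⟨2 | 1 1 1⟩
    ⟨3 | 2⟩
    ⟨4 | 1⟩
    ⟨5 | 1⟩


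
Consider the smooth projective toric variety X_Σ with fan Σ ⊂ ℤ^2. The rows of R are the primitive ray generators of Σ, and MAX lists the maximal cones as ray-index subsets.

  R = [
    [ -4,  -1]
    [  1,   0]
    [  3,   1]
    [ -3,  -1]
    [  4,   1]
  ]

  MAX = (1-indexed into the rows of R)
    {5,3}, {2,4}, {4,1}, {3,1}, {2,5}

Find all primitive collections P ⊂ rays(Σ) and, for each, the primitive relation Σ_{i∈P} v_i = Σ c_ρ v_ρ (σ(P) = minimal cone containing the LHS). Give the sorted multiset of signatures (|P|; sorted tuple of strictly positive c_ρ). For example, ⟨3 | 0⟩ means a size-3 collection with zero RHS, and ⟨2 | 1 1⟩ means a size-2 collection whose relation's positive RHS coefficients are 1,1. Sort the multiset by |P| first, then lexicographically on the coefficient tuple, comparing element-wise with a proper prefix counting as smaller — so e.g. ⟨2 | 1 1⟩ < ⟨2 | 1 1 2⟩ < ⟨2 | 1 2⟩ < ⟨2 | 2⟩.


The 5 primitive collections of Σ (r=5, n=2):

  {1,5}:  v_{1} + v_{5} = 0  so sig = ⟨2 | 0⟩
  {3,4}:  v_{3} + v_{4} = 0  so sig = ⟨2 | 0⟩
  {1,2}:  v_{1} + v_{2} = v_{4}  so sig = ⟨2 | 1⟩
  {2,3}:  v_{2} + v_{3} = v_{5}  so sig = ⟨2 | 1⟩
  {4,5}:  v_{4} + v_{5} = v_{2}  so sig = ⟨2 | 1⟩

Signatures (|P|; sorted positive RHS coefficients), sorted:
[⟨2 | 0⟩, ⟨2 | 0⟩, ⟨2 | 1⟩, ⟨2 | 1⟩, ⟨2 | 1⟩]
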